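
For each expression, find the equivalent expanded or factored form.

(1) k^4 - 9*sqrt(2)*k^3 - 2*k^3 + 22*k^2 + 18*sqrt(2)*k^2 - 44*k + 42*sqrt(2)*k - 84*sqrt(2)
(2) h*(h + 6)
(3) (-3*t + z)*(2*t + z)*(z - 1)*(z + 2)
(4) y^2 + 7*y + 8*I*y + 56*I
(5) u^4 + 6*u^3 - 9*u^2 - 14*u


(1) = (k - 2)*(k - 7*sqrt(2))*(k - 3*sqrt(2))*(k + sqrt(2))
(2) = h^2 + 6*h
(3) = -6*t^2*z^2 - 6*t^2*z + 12*t^2 - t*z^3 - t*z^2 + 2*t*z + z^4 + z^3 - 2*z^2
(4) = (y + 7)*(y + 8*I)
(5) = u*(u - 2)*(u + 1)*(u + 7)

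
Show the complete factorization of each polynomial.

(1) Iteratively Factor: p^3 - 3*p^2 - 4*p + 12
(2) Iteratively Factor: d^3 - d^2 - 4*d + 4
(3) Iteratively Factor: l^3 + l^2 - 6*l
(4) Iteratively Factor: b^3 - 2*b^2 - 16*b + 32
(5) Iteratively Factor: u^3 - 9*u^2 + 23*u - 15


(1) = (p + 2)*(p^2 - 5*p + 6) = (p - 3)*(p + 2)*(p - 2)
(2) = (d - 2)*(d^2 + d - 2) = (d - 2)*(d - 1)*(d + 2)
(3) = (l - 2)*(l^2 + 3*l) = l*(l - 2)*(l + 3)
(4) = (b - 4)*(b^2 + 2*b - 8) = (b - 4)*(b - 2)*(b + 4)
(5) = (u - 3)*(u^2 - 6*u + 5) = (u - 3)*(u - 1)*(u - 5)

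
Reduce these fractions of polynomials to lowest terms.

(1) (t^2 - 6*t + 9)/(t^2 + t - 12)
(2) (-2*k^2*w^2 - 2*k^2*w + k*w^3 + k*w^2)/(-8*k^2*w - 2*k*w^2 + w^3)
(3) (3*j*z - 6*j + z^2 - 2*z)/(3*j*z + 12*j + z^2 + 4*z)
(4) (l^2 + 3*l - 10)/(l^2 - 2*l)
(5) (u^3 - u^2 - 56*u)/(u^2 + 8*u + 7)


(1) = (t - 3)/(t + 4)
(2) = (-2*k^2*w - 2*k^2 + k*w^2 + k*w)/(-8*k^2 - 2*k*w + w^2)
(3) = (z - 2)/(z + 4)
(4) = (l + 5)/l
(5) = (u^2 - 8*u)/(u + 1)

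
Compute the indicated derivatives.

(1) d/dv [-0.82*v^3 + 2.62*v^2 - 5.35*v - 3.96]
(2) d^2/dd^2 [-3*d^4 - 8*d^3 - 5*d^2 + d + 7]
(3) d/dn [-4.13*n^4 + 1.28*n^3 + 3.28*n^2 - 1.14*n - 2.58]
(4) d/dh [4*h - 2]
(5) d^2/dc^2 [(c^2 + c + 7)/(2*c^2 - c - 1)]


(1) = -2.46*v^2 + 5.24*v - 5.35
(2) = -36*d^2 - 48*d - 10
(3) = -16.52*n^3 + 3.84*n^2 + 6.56*n - 1.14
(4) = 4
(5) = 6*(2*c^3 + 30*c^2 - 12*c + 7)/(8*c^6 - 12*c^5 - 6*c^4 + 11*c^3 + 3*c^2 - 3*c - 1)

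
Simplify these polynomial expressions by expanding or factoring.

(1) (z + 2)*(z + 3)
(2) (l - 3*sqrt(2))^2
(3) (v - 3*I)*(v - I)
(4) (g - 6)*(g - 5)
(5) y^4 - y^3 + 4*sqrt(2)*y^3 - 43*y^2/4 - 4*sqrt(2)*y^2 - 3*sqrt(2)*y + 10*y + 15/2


(1) = z^2 + 5*z + 6
(2) = l^2 - 6*sqrt(2)*l + 18
(3) = v^2 - 4*I*v - 3
(4) = g^2 - 11*g + 30
(5) = (y - 3/2)*(y + 1/2)*(y - sqrt(2))*(y + 5*sqrt(2))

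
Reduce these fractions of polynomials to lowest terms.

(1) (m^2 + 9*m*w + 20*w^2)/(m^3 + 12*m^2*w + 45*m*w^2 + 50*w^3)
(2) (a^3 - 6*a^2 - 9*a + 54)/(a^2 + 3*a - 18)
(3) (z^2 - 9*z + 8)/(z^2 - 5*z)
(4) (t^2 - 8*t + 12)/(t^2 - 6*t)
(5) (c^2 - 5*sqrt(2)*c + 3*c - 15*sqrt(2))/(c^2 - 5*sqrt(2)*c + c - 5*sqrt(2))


(1) = (m + 4*w)/(m^2 + 7*m*w + 10*w^2)
(2) = (a^2 - 3*a - 18)/(a + 6)
(3) = (z^2 - 9*z + 8)/(z^2 - 5*z)
(4) = (t - 2)/t
(5) = (c + 3)/(c + 1)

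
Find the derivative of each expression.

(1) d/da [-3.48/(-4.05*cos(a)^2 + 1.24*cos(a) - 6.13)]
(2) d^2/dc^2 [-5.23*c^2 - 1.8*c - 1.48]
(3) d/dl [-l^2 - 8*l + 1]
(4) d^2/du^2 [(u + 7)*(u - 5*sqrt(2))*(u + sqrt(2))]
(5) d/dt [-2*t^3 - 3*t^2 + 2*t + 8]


(1) = (28.188*cos(a) - 4.3152)*sin(a)/(4.05*cos(a)^2 - 1.24*cos(a) + 6.13)^2
(2) = -10.4600000000000
(3) = -2*l - 8
(4) = 6*u - 8*sqrt(2) + 14
(5) = -6*t^2 - 6*t + 2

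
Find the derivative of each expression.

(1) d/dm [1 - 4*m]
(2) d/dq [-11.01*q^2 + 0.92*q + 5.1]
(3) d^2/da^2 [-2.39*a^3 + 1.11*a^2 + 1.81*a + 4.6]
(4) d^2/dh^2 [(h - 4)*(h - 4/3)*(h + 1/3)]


(1) = -4
(2) = 0.92 - 22.02*q
(3) = 2.22 - 14.34*a
(4) = 6*h - 10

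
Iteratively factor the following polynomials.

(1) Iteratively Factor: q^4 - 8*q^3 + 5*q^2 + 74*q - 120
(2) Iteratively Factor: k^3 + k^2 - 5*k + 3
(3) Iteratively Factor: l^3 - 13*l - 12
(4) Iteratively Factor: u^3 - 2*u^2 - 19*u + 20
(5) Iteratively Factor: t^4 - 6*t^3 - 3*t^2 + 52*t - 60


(1) = (q - 2)*(q^3 - 6*q^2 - 7*q + 60) = (q - 2)*(q + 3)*(q^2 - 9*q + 20) = (q - 5)*(q - 2)*(q + 3)*(q - 4)
(2) = (k - 1)*(k^2 + 2*k - 3) = (k - 1)*(k + 3)*(k - 1)
(3) = (l + 1)*(l^2 - l - 12) = (l - 4)*(l + 1)*(l + 3)
(4) = (u - 1)*(u^2 - u - 20) = (u - 5)*(u - 1)*(u + 4)
(5) = (t - 2)*(t^3 - 4*t^2 - 11*t + 30) = (t - 2)^2*(t^2 - 2*t - 15) = (t - 5)*(t - 2)^2*(t + 3)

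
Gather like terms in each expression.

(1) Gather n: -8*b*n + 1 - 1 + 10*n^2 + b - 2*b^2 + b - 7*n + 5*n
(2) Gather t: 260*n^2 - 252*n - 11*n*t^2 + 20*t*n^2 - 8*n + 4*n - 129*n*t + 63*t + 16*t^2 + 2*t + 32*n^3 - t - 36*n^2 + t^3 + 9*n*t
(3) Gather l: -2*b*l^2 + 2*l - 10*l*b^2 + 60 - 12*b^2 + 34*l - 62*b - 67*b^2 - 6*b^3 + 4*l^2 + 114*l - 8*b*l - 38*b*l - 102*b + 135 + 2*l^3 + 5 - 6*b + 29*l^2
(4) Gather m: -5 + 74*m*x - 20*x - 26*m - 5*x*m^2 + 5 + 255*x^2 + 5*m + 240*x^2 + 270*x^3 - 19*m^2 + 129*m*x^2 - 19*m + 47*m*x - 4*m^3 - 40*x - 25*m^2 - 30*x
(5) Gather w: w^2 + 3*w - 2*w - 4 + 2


(1) = -2*b^2 + 2*b + 10*n^2 + n*(-8*b - 2)
(2) = 32*n^3 + 224*n^2 - 256*n + t^3 + t^2*(16 - 11*n) + t*(20*n^2 - 120*n + 64)
(3) = -6*b^3 - 79*b^2 - 170*b + 2*l^3 + l^2*(33 - 2*b) + l*(-10*b^2 - 46*b + 150) + 200
(4) = -4*m^3 + m^2*(-5*x - 44) + m*(129*x^2 + 121*x - 40) + 270*x^3 + 495*x^2 - 90*x
(5) = w^2 + w - 2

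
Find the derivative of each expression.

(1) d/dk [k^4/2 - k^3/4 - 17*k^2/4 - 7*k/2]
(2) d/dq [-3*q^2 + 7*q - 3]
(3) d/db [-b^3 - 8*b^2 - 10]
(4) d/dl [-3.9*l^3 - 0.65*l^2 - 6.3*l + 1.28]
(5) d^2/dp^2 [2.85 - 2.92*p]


(1) = 2*k^3 - 3*k^2/4 - 17*k/2 - 7/2
(2) = 7 - 6*q
(3) = b*(-3*b - 16)
(4) = -11.7*l^2 - 1.3*l - 6.3
(5) = 0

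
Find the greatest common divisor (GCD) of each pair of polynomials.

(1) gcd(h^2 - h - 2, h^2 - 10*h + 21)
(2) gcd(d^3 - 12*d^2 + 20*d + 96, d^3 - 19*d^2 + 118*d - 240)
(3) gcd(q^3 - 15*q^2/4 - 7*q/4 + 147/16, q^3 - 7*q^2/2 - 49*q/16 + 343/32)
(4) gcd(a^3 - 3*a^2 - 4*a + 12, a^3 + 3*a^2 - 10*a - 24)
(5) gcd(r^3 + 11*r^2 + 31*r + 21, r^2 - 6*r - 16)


(1) = 1
(2) = d^2 - 14*d + 48
(3) = q^2 - 21*q/4 + 49/8
(4) = a^2 - a - 6
(5) = 1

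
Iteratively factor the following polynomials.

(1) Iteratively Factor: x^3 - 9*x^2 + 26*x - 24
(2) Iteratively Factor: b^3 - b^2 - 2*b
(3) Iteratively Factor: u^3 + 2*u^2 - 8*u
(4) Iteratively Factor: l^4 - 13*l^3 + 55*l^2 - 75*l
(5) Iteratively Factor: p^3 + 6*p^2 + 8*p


(1) = (x - 3)*(x^2 - 6*x + 8) = (x - 3)*(x - 2)*(x - 4)
(2) = (b)*(b^2 - b - 2) = b*(b - 2)*(b + 1)
(3) = (u - 2)*(u^2 + 4*u) = u*(u - 2)*(u + 4)
(4) = (l - 3)*(l^3 - 10*l^2 + 25*l) = l*(l - 3)*(l^2 - 10*l + 25) = l*(l - 5)*(l - 3)*(l - 5)
(5) = (p + 4)*(p^2 + 2*p) = p*(p + 4)*(p + 2)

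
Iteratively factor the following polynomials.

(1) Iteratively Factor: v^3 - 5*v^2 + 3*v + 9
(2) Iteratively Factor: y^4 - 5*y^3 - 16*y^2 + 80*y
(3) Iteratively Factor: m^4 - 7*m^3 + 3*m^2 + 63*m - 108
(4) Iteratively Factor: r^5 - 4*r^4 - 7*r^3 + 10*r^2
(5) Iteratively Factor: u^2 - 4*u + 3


(1) = (v - 3)*(v^2 - 2*v - 3) = (v - 3)^2*(v + 1)
(2) = (y)*(y^3 - 5*y^2 - 16*y + 80) = y*(y - 4)*(y^2 - y - 20) = y*(y - 4)*(y + 4)*(y - 5)
(3) = (m - 3)*(m^3 - 4*m^2 - 9*m + 36) = (m - 3)^2*(m^2 - m - 12) = (m - 3)^2*(m + 3)*(m - 4)
(4) = (r)*(r^4 - 4*r^3 - 7*r^2 + 10*r) = r*(r + 2)*(r^3 - 6*r^2 + 5*r) = r*(r - 5)*(r + 2)*(r^2 - r) = r^2*(r - 5)*(r + 2)*(r - 1)
(5) = (u - 1)*(u - 3)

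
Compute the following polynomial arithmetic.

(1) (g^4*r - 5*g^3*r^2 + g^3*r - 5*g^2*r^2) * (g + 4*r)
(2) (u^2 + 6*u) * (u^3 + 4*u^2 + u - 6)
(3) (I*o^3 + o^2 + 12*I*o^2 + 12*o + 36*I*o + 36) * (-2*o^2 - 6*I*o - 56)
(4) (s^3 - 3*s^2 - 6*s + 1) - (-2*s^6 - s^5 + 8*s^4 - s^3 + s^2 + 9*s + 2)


(1) = g^5*r - g^4*r^2 + g^4*r - 20*g^3*r^3 - g^3*r^2 - 20*g^2*r^3
(2) = u^5 + 10*u^4 + 25*u^3 - 36*u
(3) = -2*I*o^5 + 4*o^4 - 24*I*o^4 + 48*o^3 - 134*I*o^3 + 88*o^2 - 744*I*o^2 - 672*o - 2232*I*o - 2016
(4) = 2*s^6 + s^5 - 8*s^4 + 2*s^3 - 4*s^2 - 15*s - 1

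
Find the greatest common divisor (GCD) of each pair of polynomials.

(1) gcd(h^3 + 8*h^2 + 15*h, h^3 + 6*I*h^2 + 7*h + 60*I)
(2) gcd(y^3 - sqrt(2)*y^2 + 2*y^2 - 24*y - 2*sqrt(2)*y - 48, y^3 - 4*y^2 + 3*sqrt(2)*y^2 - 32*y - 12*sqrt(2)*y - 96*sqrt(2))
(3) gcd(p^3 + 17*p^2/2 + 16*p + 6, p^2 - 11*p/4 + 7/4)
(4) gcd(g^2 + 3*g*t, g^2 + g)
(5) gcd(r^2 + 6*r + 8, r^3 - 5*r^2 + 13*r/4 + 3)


(1) = 1
(2) = gcd((y + 2)*(y - 4*sqrt(2))*(y + 3*sqrt(2)), (y - 8)*(y + 4)*(y + 3*sqrt(2))) = y + 3*sqrt(2)
(3) = 1
(4) = g
(5) = gcd((r + 2)*(r + 4), (r - 4)*(r - 3/2)*(r + 1/2)) = 1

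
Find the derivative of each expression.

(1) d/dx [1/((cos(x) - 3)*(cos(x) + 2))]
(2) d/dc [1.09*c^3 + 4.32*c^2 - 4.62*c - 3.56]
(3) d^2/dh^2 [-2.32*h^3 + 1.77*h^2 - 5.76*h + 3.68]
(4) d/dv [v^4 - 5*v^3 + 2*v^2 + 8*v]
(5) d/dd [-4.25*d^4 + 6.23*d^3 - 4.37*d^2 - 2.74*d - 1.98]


(1) = (-sin(x) + sin(2*x))/((cos(x) - 3)^2*(cos(x) + 2)^2)
(2) = 3.27*c^2 + 8.64*c - 4.62
(3) = 3.54 - 13.92*h
(4) = 4*v^3 - 15*v^2 + 4*v + 8
(5) = -17.0*d^3 + 18.69*d^2 - 8.74*d - 2.74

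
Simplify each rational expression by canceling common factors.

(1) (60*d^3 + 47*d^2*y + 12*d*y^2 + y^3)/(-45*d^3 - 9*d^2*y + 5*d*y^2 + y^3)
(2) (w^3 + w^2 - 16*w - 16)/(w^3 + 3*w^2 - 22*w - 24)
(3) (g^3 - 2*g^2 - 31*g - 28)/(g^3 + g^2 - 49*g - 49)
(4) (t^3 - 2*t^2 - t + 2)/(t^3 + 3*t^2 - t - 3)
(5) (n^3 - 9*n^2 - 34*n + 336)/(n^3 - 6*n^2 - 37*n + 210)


(1) = (4*d + y)/(-3*d + y)
(2) = (w + 4)/(w + 6)
(3) = (g + 4)/(g + 7)
(4) = (t - 2)/(t + 3)
(5) = (n - 8)/(n - 5)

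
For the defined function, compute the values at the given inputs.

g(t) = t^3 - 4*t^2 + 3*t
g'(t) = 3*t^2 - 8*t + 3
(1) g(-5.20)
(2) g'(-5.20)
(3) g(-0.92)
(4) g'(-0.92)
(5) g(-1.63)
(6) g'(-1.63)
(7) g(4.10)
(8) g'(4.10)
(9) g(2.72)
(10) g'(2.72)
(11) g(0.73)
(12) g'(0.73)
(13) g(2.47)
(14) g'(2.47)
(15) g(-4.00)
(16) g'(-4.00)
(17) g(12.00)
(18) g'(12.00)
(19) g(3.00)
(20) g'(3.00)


(1) = -264.37
(2) = 125.72
(3) = -6.92
(4) = 12.90
(5) = -19.85
(6) = 24.01
(7) = 13.98
(8) = 20.63
(9) = -1.31
(10) = 3.44
(11) = 0.45
(12) = -1.24
(13) = -1.92
(14) = 1.54
(15) = -140.00
(16) = 83.00
(17) = 1188.00
(18) = 339.00
(19) = 0.00
(20) = 6.00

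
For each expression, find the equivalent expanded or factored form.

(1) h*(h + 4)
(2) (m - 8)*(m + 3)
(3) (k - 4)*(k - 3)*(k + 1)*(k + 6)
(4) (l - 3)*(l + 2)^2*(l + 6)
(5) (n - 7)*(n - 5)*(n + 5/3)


(1) = h^2 + 4*h
(2) = m^2 - 5*m - 24
(3) = k^4 - 31*k^2 + 42*k + 72
(4) = l^4 + 7*l^3 - 2*l^2 - 60*l - 72
(5) = n^3 - 31*n^2/3 + 15*n + 175/3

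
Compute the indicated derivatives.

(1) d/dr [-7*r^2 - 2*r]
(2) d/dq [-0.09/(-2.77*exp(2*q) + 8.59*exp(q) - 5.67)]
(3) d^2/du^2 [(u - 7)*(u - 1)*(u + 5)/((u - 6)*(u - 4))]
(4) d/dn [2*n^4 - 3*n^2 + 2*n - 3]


(1) = -14*r - 2
(2) = (0.7731 - 0.4986*exp(q))*exp(q)/(2.77*exp(2*q) - 8.59*exp(q) + 5.67)^2
(3) = 2*(13*u^3 - 399*u^2 + 3054*u - 6988)/(u^6 - 30*u^5 + 372*u^4 - 2440*u^3 + 8928*u^2 - 17280*u + 13824)
(4) = 8*n^3 - 6*n + 2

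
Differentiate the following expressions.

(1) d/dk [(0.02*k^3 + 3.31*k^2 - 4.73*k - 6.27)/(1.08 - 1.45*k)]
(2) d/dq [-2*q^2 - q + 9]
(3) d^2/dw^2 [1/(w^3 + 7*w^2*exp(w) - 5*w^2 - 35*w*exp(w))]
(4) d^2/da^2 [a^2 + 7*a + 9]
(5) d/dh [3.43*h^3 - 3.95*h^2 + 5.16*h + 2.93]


(1) = (-0.058*k^3 - 4.7347*k^2 + 7.1496*k - 14.1999)/(2.1025*k^2 - 3.132*k + 1.1664)
(2) = -4*q - 1
(3) = (w*(w^2 + 7*w*exp(w) - 5*w - 35*exp(w))*(-7*w^2*exp(w) + 7*w*exp(w) - 6*w + 56*exp(w) + 10) + 2*(-7*w^2*exp(w) - 3*w^2 + 21*w*exp(w) + 10*w + 35*exp(w))^2)/(w^3*(w^2 + 7*w*exp(w) - 5*w - 35*exp(w))^3)
(4) = 2
(5) = 10.29*h^2 - 7.9*h + 5.16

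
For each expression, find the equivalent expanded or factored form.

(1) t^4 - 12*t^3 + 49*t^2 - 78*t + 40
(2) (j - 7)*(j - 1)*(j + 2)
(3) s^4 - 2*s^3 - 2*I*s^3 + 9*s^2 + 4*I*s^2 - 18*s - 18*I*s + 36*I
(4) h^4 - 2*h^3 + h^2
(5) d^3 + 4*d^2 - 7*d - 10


(1) = (t - 5)*(t - 4)*(t - 2)*(t - 1)
(2) = j^3 - 6*j^2 - 9*j + 14
(3) = (s - 2)*(s - 3*I)*(s - 2*I)*(s + 3*I)
(4) = h^2*(h - 1)^2
(5) = (d - 2)*(d + 1)*(d + 5)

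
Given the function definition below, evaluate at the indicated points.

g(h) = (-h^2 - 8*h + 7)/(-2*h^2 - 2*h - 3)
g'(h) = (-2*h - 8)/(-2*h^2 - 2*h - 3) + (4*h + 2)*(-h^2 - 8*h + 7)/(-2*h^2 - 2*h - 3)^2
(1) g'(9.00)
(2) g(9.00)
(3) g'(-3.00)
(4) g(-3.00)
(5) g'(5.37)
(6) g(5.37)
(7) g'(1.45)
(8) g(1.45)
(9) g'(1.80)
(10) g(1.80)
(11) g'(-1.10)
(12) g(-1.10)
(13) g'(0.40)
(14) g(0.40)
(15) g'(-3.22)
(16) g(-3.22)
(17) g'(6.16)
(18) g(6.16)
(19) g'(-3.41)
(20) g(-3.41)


(1) = -0.02
(2) = 0.80
(3) = -0.84
(4) = -1.47
(5) = -0.04
(6) = 0.91
(7) = 0.57
(8) = 0.66
(9) = 0.31
(10) = 0.81
(11) = -1.58
(12) = -4.53
(13) = 2.91
(14) = -0.88
(15) = -0.72
(16) = -1.29
(17) = -0.03
(18) = 0.88
(19) = -0.64
(20) = -1.17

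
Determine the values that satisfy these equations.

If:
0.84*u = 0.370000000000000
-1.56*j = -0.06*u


Then:
j = 0.02
u = 0.44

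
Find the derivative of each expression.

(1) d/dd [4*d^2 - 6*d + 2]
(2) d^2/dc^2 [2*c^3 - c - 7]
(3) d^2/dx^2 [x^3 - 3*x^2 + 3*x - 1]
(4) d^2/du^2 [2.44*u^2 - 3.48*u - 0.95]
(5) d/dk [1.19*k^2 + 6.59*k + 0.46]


(1) = 8*d - 6
(2) = 12*c
(3) = 6*x - 6
(4) = 4.88000000000000
(5) = 2.38*k + 6.59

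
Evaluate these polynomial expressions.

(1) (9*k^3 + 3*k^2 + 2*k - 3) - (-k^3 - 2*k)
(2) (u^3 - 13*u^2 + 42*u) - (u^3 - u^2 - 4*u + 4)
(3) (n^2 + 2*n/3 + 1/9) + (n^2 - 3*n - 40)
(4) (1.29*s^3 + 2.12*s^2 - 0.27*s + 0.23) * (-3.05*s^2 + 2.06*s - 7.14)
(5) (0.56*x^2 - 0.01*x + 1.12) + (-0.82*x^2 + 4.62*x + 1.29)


(1) = 10*k^3 + 3*k^2 + 4*k - 3
(2) = -12*u^2 + 46*u - 4
(3) = 2*n^2 - 7*n/3 - 359/9
(4) = -3.9345*s^5 - 3.8086*s^4 - 4.0199*s^3 - 16.3945*s^2 + 2.4016*s - 1.6422
(5) = -0.26*x^2 + 4.61*x + 2.41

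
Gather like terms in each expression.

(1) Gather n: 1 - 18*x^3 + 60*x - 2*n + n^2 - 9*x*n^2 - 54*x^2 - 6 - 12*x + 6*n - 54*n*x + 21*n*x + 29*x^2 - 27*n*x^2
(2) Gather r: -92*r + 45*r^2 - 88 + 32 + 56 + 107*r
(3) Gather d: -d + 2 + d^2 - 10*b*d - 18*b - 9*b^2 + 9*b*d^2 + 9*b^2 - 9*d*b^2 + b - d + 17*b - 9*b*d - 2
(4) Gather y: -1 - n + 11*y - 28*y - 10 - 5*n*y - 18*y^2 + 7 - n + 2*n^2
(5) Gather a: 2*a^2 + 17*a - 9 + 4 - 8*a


(1) = n^2*(1 - 9*x) + n*(-27*x^2 - 33*x + 4) - 18*x^3 - 25*x^2 + 48*x - 5
(2) = 45*r^2 + 15*r
(3) = d^2*(9*b + 1) + d*(-9*b^2 - 19*b - 2)
(4) = 2*n^2 - 2*n - 18*y^2 + y*(-5*n - 17) - 4
(5) = 2*a^2 + 9*a - 5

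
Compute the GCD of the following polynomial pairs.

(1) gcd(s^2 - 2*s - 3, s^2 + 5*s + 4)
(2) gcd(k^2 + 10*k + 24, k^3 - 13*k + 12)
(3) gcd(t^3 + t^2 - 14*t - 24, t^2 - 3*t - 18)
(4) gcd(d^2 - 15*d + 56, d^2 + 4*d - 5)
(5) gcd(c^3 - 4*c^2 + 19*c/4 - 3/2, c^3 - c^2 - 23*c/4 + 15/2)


(1) = s + 1
(2) = gcd((k + 4)*(k + 6), (k - 3)*(k - 1)*(k + 4)) = k + 4
(3) = t + 3
(4) = gcd((d - 8)*(d - 7), (d - 1)*(d + 5)) = 1
(5) = c^2 - 7*c/2 + 3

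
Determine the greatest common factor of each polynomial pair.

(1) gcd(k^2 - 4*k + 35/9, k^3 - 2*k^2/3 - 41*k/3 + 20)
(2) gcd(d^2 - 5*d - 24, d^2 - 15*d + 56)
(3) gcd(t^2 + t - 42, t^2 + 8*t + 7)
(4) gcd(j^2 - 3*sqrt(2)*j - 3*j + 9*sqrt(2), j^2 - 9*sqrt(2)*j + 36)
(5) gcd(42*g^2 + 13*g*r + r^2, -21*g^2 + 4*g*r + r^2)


(1) = gcd((k - 7/3)*(k - 5/3), (k - 3)*(k - 5/3)*(k + 4)) = k - 5/3
(2) = gcd((d - 8)*(d + 3), (d - 8)*(d - 7)) = d - 8
(3) = t + 7
(4) = gcd((j - 3)*(j - 3*sqrt(2)), (j - 6*sqrt(2))*(j - 3*sqrt(2))) = j - 3*sqrt(2)
(5) = 7*g + r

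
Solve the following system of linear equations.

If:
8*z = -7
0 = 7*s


Then:
s = 0
z = -7/8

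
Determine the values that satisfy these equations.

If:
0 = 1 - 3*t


Then:
t = 1/3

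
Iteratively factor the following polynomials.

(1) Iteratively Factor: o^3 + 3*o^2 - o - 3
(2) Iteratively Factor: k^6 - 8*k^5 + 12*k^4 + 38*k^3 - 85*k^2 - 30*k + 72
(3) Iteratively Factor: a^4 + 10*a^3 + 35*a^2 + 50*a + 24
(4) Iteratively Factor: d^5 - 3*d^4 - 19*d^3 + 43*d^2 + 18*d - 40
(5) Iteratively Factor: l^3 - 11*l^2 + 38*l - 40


(1) = (o - 1)*(o^2 + 4*o + 3) = (o - 1)*(o + 3)*(o + 1)
(2) = (k - 1)*(k^5 - 7*k^4 + 5*k^3 + 43*k^2 - 42*k - 72) = (k - 1)*(k + 2)*(k^4 - 9*k^3 + 23*k^2 - 3*k - 36) = (k - 3)*(k - 1)*(k + 2)*(k^3 - 6*k^2 + 5*k + 12) = (k - 3)*(k - 1)*(k + 1)*(k + 2)*(k^2 - 7*k + 12) = (k - 3)^2*(k - 1)*(k + 1)*(k + 2)*(k - 4)
(3) = (a + 3)*(a^3 + 7*a^2 + 14*a + 8) = (a + 1)*(a + 3)*(a^2 + 6*a + 8) = (a + 1)*(a + 2)*(a + 3)*(a + 4)
(4) = (d - 2)*(d^4 - d^3 - 21*d^2 + d + 20) = (d - 2)*(d - 1)*(d^3 - 21*d - 20) = (d - 2)*(d - 1)*(d + 4)*(d^2 - 4*d - 5) = (d - 5)*(d - 2)*(d - 1)*(d + 4)*(d + 1)
(5) = (l - 2)*(l^2 - 9*l + 20) = (l - 4)*(l - 2)*(l - 5)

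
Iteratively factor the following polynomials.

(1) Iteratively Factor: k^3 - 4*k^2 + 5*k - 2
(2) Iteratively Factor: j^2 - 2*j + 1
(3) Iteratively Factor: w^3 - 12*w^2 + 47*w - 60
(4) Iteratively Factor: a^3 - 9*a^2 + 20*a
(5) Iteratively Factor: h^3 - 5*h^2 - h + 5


(1) = (k - 1)*(k^2 - 3*k + 2) = (k - 2)*(k - 1)*(k - 1)
(2) = (j - 1)*(j - 1)
(3) = (w - 3)*(w^2 - 9*w + 20) = (w - 4)*(w - 3)*(w - 5)
(4) = (a - 5)*(a^2 - 4*a) = (a - 5)*(a - 4)*(a)
(5) = (h - 5)*(h^2 - 1) = (h - 5)*(h - 1)*(h + 1)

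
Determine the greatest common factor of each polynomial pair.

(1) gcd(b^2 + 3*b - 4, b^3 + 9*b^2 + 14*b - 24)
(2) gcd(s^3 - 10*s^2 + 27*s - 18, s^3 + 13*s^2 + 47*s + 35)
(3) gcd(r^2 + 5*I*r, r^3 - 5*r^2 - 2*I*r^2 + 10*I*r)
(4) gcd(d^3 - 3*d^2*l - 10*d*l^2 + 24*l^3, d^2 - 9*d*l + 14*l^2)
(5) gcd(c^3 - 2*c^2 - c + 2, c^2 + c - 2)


(1) = b^2 + 3*b - 4
(2) = gcd((s - 6)*(s - 3)*(s - 1), (s + 1)*(s + 5)*(s + 7)) = 1
(3) = r
(4) = gcd((d - 4*l)*(d - 2*l)*(d + 3*l), (d - 7*l)*(d - 2*l)) = d - 2*l
(5) = c - 1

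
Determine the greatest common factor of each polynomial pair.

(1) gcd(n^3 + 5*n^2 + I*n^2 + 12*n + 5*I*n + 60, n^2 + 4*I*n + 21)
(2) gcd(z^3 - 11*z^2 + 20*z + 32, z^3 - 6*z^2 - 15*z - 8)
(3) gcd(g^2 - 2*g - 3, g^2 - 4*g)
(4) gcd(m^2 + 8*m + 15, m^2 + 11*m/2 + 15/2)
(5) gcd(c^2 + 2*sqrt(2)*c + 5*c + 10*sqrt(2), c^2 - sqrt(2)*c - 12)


(1) = gcd((n + 5)*(n - 3*I)*(n + 4*I), (n - 3*I)*(n + 7*I)) = n - 3*I
(2) = gcd((z - 8)*(z - 4)*(z + 1), (z - 8)*(z + 1)^2) = z^2 - 7*z - 8
(3) = gcd((g - 3)*(g + 1), g*(g - 4)) = 1
(4) = gcd((m + 3)*(m + 5), (m + 5/2)*(m + 3)) = m + 3
(5) = c + 2*sqrt(2)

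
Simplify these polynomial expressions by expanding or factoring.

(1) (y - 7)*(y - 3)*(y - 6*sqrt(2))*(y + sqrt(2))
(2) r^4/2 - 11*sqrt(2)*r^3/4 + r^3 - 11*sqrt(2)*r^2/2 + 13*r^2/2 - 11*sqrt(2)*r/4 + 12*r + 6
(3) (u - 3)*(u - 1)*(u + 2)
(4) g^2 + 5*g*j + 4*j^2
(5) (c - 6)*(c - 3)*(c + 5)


(1) = y^4 - 10*y^3 - 5*sqrt(2)*y^3 + 9*y^2 + 50*sqrt(2)*y^2 - 105*sqrt(2)*y + 120*y - 252
(2) = (r/2 + 1/2)*(r + 1)*(r - 4*sqrt(2))*(r - 3*sqrt(2)/2)
(3) = u^3 - 2*u^2 - 5*u + 6
(4) = (g + j)*(g + 4*j)
(5) = c^3 - 4*c^2 - 27*c + 90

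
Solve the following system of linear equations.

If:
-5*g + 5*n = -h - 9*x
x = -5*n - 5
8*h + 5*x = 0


Then:
g = 59*x/40 - 1
h = -5*x/8
n = -x/5 - 1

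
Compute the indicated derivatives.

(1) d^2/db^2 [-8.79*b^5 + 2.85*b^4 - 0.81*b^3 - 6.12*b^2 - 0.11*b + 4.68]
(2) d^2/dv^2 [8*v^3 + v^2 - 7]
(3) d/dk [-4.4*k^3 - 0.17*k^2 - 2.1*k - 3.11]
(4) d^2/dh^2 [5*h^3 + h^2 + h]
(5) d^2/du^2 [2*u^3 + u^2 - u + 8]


(1) = -175.8*b^3 + 34.2*b^2 - 4.86*b - 12.24
(2) = 48*v + 2
(3) = -13.2*k^2 - 0.34*k - 2.1
(4) = 30*h + 2
(5) = 12*u + 2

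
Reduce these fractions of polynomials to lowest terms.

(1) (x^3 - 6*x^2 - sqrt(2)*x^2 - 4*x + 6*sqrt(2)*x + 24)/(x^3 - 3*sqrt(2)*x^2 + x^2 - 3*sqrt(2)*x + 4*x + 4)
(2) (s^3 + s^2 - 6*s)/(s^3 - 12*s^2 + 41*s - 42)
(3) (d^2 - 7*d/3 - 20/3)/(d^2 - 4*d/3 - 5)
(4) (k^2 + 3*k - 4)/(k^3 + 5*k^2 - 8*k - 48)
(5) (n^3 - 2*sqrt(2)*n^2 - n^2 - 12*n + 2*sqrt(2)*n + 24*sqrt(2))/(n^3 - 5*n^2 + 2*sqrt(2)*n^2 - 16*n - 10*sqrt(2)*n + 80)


(1) = (x^2 + x*(-6 + sqrt(2)) - 6*sqrt(2))/(x^2 + x*(1 - sqrt(2)) - sqrt(2))
(2) = (s^2 + 3*s)/(s^2 - 10*s + 21)
(3) = (d - 4)/(d - 3)
(4) = (k - 1)/(k^2 + k - 12)
(5) = (n^2 - n - 12)/(n^2 + n*(-5 + 4*sqrt(2)) - 20*sqrt(2))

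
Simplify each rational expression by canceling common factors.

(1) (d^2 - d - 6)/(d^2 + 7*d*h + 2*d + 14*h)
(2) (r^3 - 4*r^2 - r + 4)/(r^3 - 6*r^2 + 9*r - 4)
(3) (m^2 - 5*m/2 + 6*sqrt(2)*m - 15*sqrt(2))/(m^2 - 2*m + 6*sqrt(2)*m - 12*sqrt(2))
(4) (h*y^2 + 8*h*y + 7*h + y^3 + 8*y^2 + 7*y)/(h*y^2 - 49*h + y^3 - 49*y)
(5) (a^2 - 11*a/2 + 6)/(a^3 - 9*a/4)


(1) = (d - 3)/(d + 7*h)
(2) = (r + 1)/(r - 1)
(3) = (2*m - 5)/(2*m - 4)
(4) = (y + 1)/(y - 7)
(5) = (2*a - 8)/(2*a^2 + 3*a)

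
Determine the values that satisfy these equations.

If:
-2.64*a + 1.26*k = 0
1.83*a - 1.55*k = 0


Then:
a = 0.00
k = 0.00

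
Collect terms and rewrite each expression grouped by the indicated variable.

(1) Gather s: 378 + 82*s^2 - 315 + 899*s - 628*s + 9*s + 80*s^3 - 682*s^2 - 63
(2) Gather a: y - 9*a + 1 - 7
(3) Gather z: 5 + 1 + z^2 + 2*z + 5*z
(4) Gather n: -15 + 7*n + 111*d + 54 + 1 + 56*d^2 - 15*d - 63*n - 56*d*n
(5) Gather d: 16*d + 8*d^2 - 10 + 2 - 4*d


(1) = 80*s^3 - 600*s^2 + 280*s
(2) = -9*a + y - 6
(3) = z^2 + 7*z + 6
(4) = 56*d^2 + 96*d + n*(-56*d - 56) + 40
(5) = 8*d^2 + 12*d - 8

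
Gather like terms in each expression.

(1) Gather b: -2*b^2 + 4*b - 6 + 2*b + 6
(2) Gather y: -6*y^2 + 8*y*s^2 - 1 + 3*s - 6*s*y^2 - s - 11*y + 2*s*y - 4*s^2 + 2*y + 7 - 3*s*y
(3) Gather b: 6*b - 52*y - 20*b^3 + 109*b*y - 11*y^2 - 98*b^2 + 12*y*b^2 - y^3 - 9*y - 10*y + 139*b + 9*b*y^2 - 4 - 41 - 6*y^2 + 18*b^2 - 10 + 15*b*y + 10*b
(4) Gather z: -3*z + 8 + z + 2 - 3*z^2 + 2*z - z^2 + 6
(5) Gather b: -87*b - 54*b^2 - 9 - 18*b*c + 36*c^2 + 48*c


(1) = -2*b^2 + 6*b
(2) = -4*s^2 + 2*s + y^2*(-6*s - 6) + y*(8*s^2 - s - 9) + 6
(3) = -20*b^3 + b^2*(12*y - 80) + b*(9*y^2 + 124*y + 155) - y^3 - 17*y^2 - 71*y - 55
(4) = 16 - 4*z^2
(5) = -54*b^2 + b*(-18*c - 87) + 36*c^2 + 48*c - 9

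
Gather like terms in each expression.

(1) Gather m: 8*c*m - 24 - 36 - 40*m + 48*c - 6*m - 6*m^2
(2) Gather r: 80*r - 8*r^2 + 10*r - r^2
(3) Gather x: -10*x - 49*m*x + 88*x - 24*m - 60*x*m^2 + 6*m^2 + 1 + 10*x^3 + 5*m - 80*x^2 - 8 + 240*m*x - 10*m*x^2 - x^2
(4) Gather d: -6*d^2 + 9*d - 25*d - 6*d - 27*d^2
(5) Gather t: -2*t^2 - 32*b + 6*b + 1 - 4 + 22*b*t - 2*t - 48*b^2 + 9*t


(1) = 48*c - 6*m^2 + m*(8*c - 46) - 60
(2) = -9*r^2 + 90*r
(3) = 6*m^2 - 19*m + 10*x^3 + x^2*(-10*m - 81) + x*(-60*m^2 + 191*m + 78) - 7
(4) = -33*d^2 - 22*d
(5) = -48*b^2 - 26*b - 2*t^2 + t*(22*b + 7) - 3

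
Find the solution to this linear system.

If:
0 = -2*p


Then:
p = 0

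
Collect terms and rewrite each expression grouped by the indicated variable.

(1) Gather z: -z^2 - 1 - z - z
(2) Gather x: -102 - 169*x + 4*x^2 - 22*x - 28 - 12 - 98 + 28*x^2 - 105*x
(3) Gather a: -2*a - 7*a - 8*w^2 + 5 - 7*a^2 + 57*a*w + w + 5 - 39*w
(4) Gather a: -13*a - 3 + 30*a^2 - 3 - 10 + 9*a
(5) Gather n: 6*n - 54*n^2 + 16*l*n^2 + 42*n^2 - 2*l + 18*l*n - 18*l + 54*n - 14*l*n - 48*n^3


(1) = -z^2 - 2*z - 1
(2) = 32*x^2 - 296*x - 240
(3) = -7*a^2 + a*(57*w - 9) - 8*w^2 - 38*w + 10
(4) = 30*a^2 - 4*a - 16
(5) = -20*l - 48*n^3 + n^2*(16*l - 12) + n*(4*l + 60)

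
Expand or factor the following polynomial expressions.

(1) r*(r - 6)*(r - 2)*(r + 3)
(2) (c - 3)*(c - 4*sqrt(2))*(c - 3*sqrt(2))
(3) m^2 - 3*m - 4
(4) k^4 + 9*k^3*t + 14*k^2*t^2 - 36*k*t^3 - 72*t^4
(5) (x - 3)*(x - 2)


(1) = r^4 - 5*r^3 - 12*r^2 + 36*r
(2) = c^3 - 7*sqrt(2)*c^2 - 3*c^2 + 24*c + 21*sqrt(2)*c - 72
(3) = (m - 4)*(m + 1)
(4) = (k - 2*t)*(k + 2*t)*(k + 3*t)*(k + 6*t)
(5) = x^2 - 5*x + 6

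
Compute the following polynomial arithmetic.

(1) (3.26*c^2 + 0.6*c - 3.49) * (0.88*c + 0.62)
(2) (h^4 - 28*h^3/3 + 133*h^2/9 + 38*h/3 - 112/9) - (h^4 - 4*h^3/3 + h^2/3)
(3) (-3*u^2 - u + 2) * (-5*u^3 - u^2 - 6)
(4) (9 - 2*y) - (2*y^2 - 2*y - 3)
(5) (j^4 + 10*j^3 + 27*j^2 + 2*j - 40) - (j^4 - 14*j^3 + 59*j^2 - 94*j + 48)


(1) = 2.8688*c^3 + 2.5492*c^2 - 2.6992*c - 2.1638
(2) = -8*h^3 + 130*h^2/9 + 38*h/3 - 112/9
(3) = 15*u^5 + 8*u^4 - 9*u^3 + 16*u^2 + 6*u - 12
(4) = 12 - 2*y^2
(5) = 24*j^3 - 32*j^2 + 96*j - 88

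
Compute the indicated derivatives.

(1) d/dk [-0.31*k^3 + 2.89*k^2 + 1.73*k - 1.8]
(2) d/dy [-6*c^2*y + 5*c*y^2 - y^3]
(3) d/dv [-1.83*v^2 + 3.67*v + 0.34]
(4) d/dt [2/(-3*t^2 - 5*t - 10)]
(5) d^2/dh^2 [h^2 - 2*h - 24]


(1) = -0.93*k^2 + 5.78*k + 1.73
(2) = -6*c^2 + 10*c*y - 3*y^2
(3) = 3.67 - 3.66*v
(4) = 2*(6*t + 5)/(3*t^2 + 5*t + 10)^2
(5) = 2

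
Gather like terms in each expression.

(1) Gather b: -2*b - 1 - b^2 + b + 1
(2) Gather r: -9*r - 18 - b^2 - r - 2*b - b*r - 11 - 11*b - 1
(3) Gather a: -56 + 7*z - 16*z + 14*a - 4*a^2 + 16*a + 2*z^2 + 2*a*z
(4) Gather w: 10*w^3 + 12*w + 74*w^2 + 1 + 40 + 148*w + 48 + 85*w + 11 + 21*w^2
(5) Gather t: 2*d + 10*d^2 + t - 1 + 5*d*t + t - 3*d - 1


(1) = -b^2 - b
(2) = -b^2 - 13*b + r*(-b - 10) - 30
(3) = -4*a^2 + a*(2*z + 30) + 2*z^2 - 9*z - 56
(4) = 10*w^3 + 95*w^2 + 245*w + 100
(5) = 10*d^2 - d + t*(5*d + 2) - 2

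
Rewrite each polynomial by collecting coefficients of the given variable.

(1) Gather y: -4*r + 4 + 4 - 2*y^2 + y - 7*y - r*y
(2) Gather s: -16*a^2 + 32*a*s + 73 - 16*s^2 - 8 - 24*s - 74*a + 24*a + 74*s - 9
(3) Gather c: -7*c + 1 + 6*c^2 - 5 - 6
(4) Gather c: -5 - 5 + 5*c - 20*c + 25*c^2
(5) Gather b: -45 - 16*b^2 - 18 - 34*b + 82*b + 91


(1) = -4*r - 2*y^2 + y*(-r - 6) + 8
(2) = -16*a^2 - 50*a - 16*s^2 + s*(32*a + 50) + 56
(3) = 6*c^2 - 7*c - 10
(4) = 25*c^2 - 15*c - 10
(5) = -16*b^2 + 48*b + 28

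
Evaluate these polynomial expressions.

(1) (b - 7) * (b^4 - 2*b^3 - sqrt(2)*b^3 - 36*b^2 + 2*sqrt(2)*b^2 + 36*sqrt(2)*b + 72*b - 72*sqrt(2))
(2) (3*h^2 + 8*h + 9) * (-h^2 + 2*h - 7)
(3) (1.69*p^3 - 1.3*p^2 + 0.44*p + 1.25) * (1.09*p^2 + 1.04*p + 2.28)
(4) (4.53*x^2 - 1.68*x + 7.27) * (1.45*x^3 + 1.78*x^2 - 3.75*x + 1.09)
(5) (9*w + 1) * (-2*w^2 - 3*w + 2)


(1) = b^5 - 9*b^4 - sqrt(2)*b^4 - 22*b^3 + 9*sqrt(2)*b^3 + 22*sqrt(2)*b^2 + 324*b^2 - 504*b - 324*sqrt(2)*b + 504*sqrt(2)
(2) = -3*h^4 - 2*h^3 - 14*h^2 - 38*h - 63
(3) = 1.8421*p^5 + 0.3406*p^4 + 2.9808*p^3 - 1.1439*p^2 + 2.3032*p + 2.85
(4) = 6.5685*x^5 + 5.6274*x^4 - 9.4364*x^3 + 24.1783*x^2 - 29.0937*x + 7.9243
(5) = -18*w^3 - 29*w^2 + 15*w + 2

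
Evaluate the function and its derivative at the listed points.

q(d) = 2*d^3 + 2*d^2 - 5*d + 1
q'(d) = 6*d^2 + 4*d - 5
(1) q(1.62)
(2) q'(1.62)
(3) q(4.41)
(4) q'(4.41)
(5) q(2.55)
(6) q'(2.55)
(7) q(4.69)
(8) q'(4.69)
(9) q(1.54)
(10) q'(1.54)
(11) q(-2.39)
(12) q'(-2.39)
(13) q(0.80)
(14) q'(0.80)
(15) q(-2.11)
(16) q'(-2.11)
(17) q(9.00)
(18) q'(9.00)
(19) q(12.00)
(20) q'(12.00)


(1) = 6.65
(2) = 17.23
(3) = 189.38
(4) = 129.33
(5) = 34.42
(6) = 44.22
(7) = 227.87
(8) = 145.74
(9) = 5.35
(10) = 15.39
(11) = -2.93
(12) = 19.71
(13) = -0.70
(14) = 2.04
(15) = 1.67
(16) = 13.27
(17) = 1576.00
(18) = 517.00
(19) = 3685.00
(20) = 907.00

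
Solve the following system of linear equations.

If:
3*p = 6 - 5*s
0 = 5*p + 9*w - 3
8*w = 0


Then:
p = 3/5
s = 21/25
w = 0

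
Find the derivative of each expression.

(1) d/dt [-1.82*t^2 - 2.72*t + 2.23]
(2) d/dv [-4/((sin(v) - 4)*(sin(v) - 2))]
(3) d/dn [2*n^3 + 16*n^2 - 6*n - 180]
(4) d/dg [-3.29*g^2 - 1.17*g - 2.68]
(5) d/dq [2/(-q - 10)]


(1) = -3.64*t - 2.72
(2) = 8*(sin(v) - 3)*cos(v)/((sin(v) - 4)^2*(sin(v) - 2)^2)
(3) = 6*n^2 + 32*n - 6
(4) = -6.58*g - 1.17
(5) = 2/(q + 10)^2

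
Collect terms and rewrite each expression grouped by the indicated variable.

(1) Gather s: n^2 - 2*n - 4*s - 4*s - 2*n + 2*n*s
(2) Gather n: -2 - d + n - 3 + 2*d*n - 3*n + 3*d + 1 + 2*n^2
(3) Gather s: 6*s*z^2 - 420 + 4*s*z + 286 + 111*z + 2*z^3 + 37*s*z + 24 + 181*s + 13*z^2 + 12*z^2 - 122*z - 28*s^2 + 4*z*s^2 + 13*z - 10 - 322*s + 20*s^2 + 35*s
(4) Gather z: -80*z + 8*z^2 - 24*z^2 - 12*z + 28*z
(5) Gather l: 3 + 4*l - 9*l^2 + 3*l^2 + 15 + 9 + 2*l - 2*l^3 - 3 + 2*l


(1) = n^2 - 4*n + s*(2*n - 8)
(2) = 2*d + 2*n^2 + n*(2*d - 2) - 4
(3) = s^2*(4*z - 8) + s*(6*z^2 + 41*z - 106) + 2*z^3 + 25*z^2 + 2*z - 120
(4) = -16*z^2 - 64*z
(5) = -2*l^3 - 6*l^2 + 8*l + 24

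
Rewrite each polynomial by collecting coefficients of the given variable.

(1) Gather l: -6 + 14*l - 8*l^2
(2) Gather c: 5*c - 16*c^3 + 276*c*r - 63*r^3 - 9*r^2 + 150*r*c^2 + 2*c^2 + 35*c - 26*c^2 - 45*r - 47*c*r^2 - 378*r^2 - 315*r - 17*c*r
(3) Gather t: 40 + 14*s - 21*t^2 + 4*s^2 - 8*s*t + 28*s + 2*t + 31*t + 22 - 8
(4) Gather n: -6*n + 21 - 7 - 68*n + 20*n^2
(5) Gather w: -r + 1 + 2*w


(1) = -8*l^2 + 14*l - 6
(2) = -16*c^3 + c^2*(150*r - 24) + c*(-47*r^2 + 259*r + 40) - 63*r^3 - 387*r^2 - 360*r
(3) = 4*s^2 + 42*s - 21*t^2 + t*(33 - 8*s) + 54
(4) = 20*n^2 - 74*n + 14
(5) = -r + 2*w + 1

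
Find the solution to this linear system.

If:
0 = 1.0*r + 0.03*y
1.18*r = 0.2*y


Then:
r = 0.00
y = 0.00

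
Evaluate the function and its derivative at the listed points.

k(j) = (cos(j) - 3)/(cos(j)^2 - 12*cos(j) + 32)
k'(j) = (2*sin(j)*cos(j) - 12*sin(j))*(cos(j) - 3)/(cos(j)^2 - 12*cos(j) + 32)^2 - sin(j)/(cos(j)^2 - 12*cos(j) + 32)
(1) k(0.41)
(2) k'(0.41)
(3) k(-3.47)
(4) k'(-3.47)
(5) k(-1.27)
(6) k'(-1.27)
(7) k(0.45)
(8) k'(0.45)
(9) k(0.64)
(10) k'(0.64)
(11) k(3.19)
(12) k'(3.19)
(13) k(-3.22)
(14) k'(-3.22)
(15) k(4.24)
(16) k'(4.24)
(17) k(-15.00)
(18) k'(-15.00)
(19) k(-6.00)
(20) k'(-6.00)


(1) = -0.10
(2) = -0.00
(3) = -0.09
(4) = 0.00
(5) = -0.09
(6) = -0.00
(7) = -0.10
(8) = -0.00
(9) = -0.10
(10) = -0.00
(11) = -0.09
(12) = -0.00
(13) = -0.09
(14) = 0.00
(15) = -0.09
(16) = -0.00
(17) = -0.09
(18) = -0.00
(19) = -0.10
(20) = -0.00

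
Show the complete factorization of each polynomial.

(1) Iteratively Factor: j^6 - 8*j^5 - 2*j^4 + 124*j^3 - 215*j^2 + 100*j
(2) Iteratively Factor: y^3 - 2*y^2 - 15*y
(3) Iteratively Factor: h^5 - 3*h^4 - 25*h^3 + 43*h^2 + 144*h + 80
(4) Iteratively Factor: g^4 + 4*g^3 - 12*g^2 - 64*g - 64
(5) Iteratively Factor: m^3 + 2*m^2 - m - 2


(1) = (j - 1)*(j^5 - 7*j^4 - 9*j^3 + 115*j^2 - 100*j) = (j - 5)*(j - 1)*(j^4 - 2*j^3 - 19*j^2 + 20*j) = (j - 5)*(j - 1)*(j + 4)*(j^3 - 6*j^2 + 5*j) = (j - 5)*(j - 1)^2*(j + 4)*(j^2 - 5*j) = j*(j - 5)*(j - 1)^2*(j + 4)*(j - 5)
(2) = (y + 3)*(y^2 - 5*y) = (y - 5)*(y + 3)*(y)
(3) = (h - 5)*(h^4 + 2*h^3 - 15*h^2 - 32*h - 16) = (h - 5)*(h - 4)*(h^3 + 6*h^2 + 9*h + 4) = (h - 5)*(h - 4)*(h + 4)*(h^2 + 2*h + 1) = (h - 5)*(h - 4)*(h + 1)*(h + 4)*(h + 1)
(4) = (g - 4)*(g^3 + 8*g^2 + 20*g + 16) = (g - 4)*(g + 2)*(g^2 + 6*g + 8) = (g - 4)*(g + 2)*(g + 4)*(g + 2)
(5) = (m - 1)*(m^2 + 3*m + 2) = (m - 1)*(m + 1)*(m + 2)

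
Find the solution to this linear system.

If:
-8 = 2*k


Then:
k = -4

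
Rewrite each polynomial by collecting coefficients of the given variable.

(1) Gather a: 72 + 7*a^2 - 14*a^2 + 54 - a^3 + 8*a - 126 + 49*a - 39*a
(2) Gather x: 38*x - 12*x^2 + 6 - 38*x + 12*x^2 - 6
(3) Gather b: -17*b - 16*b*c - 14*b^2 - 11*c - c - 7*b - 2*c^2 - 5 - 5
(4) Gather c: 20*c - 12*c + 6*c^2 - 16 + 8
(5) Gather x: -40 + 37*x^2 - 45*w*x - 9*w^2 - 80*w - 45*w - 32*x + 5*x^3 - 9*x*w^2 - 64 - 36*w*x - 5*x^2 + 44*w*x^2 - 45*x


(1) = -a^3 - 7*a^2 + 18*a
(2) = 0
(3) = -14*b^2 + b*(-16*c - 24) - 2*c^2 - 12*c - 10
(4) = 6*c^2 + 8*c - 8
(5) = -9*w^2 - 125*w + 5*x^3 + x^2*(44*w + 32) + x*(-9*w^2 - 81*w - 77) - 104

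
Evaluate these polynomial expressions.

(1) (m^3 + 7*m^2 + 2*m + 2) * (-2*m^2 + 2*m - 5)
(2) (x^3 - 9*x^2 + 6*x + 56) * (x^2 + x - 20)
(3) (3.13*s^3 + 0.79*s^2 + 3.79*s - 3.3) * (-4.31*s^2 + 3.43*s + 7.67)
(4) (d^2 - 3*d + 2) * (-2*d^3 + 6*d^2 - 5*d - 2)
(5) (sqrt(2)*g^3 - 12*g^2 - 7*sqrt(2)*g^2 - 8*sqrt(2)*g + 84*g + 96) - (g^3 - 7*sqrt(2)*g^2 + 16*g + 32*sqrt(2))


(1) = -2*m^5 - 12*m^4 + 5*m^3 - 35*m^2 - 6*m - 10
(2) = x^5 - 8*x^4 - 23*x^3 + 242*x^2 - 64*x - 1120
(3) = -13.4903*s^5 + 7.331*s^4 + 10.3819*s^3 + 33.282*s^2 + 17.7503*s - 25.311
(4) = -2*d^5 + 12*d^4 - 27*d^3 + 25*d^2 - 4*d - 4
(5) = -g^3 + sqrt(2)*g^3 - 12*g^2 - 8*sqrt(2)*g + 68*g - 32*sqrt(2) + 96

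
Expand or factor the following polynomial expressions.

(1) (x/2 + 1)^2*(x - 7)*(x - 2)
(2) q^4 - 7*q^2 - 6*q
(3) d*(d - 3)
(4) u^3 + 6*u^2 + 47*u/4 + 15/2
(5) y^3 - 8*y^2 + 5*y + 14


(1) = x^4/4 - 5*x^3/4 - 9*x^2/2 + 5*x + 14
(2) = q*(q - 3)*(q + 1)*(q + 2)
(3) = d^2 - 3*d
(4) = (u + 3/2)*(u + 2)*(u + 5/2)
(5) = (y - 7)*(y - 2)*(y + 1)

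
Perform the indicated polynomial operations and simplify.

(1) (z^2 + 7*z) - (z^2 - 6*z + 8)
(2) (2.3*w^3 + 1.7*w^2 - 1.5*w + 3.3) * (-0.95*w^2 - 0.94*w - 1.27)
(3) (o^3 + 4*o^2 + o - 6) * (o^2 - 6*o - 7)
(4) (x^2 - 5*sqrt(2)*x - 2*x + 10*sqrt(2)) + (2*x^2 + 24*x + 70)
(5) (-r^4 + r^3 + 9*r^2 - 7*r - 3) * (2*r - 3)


(1) = 13*z - 8
(2) = -2.185*w^5 - 3.777*w^4 - 3.094*w^3 - 3.884*w^2 - 1.197*w - 4.191
(3) = o^5 - 2*o^4 - 30*o^3 - 40*o^2 + 29*o + 42
(4) = 3*x^2 - 5*sqrt(2)*x + 22*x + 10*sqrt(2) + 70
(5) = -2*r^5 + 5*r^4 + 15*r^3 - 41*r^2 + 15*r + 9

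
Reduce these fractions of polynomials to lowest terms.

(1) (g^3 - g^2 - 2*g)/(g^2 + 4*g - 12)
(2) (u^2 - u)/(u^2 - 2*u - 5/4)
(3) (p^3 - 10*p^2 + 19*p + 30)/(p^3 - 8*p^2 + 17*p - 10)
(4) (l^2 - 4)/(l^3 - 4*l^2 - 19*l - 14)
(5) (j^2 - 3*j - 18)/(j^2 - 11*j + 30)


(1) = (g^2 + g)/(g + 6)
(2) = (4*u^2 - 4*u)/(4*u^2 - 8*u - 5)
(3) = (p^2 - 5*p - 6)/(p^2 - 3*p + 2)
(4) = (l - 2)/(l^2 - 6*l - 7)
(5) = (j + 3)/(j - 5)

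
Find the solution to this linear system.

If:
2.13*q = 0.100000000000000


Then:
q = 0.05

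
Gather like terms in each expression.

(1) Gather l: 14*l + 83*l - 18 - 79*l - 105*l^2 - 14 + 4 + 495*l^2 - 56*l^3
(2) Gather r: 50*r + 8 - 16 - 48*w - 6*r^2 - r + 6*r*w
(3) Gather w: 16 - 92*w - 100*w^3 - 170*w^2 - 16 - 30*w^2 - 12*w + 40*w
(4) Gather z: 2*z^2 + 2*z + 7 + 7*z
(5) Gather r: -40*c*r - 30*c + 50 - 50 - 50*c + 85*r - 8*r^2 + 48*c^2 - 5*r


(1) = -56*l^3 + 390*l^2 + 18*l - 28
(2) = -6*r^2 + r*(6*w + 49) - 48*w - 8
(3) = -100*w^3 - 200*w^2 - 64*w
(4) = 2*z^2 + 9*z + 7
(5) = 48*c^2 - 80*c - 8*r^2 + r*(80 - 40*c)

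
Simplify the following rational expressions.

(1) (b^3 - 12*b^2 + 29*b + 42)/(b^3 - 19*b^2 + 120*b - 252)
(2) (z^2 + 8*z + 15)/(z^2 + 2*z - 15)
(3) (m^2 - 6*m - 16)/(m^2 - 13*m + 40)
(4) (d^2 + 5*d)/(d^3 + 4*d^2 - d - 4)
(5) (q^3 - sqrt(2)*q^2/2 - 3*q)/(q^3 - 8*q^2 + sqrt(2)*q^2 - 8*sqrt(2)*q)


(1) = (b + 1)/(b - 6)
(2) = (z + 3)/(z - 3)
(3) = (m + 2)/(m - 5)
(4) = (d^2 + 5*d)/(d^3 + 4*d^2 - d - 4)
(5) = (2*q - 3*sqrt(2))/(2*q - 16)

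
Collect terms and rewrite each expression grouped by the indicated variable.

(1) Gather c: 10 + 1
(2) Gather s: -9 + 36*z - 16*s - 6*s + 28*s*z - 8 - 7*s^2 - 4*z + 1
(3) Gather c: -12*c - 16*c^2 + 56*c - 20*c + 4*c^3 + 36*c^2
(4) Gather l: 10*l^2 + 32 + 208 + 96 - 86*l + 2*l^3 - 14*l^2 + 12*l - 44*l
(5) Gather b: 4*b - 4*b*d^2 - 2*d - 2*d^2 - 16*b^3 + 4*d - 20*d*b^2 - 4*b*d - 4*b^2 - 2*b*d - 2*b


(1) = 11
(2) = -7*s^2 + s*(28*z - 22) + 32*z - 16
(3) = 4*c^3 + 20*c^2 + 24*c
(4) = 2*l^3 - 4*l^2 - 118*l + 336
(5) = -16*b^3 + b^2*(-20*d - 4) + b*(-4*d^2 - 6*d + 2) - 2*d^2 + 2*d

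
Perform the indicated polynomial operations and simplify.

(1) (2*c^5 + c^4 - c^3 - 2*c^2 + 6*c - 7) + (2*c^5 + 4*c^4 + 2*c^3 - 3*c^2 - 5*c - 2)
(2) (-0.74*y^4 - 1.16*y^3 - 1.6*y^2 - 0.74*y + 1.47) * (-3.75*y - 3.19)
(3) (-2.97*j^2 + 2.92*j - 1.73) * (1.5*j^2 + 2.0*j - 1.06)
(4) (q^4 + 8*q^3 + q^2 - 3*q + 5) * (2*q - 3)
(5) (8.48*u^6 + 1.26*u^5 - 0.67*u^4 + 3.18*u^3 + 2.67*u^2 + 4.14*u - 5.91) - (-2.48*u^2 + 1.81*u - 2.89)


(1) = 4*c^5 + 5*c^4 + c^3 - 5*c^2 + c - 9
(2) = 2.775*y^5 + 6.7106*y^4 + 9.7004*y^3 + 7.879*y^2 - 3.1519*y - 4.6893
(3) = -4.455*j^4 - 1.56*j^3 + 6.3932*j^2 - 6.5552*j + 1.8338
(4) = 2*q^5 + 13*q^4 - 22*q^3 - 9*q^2 + 19*q - 15
(5) = 8.48*u^6 + 1.26*u^5 - 0.67*u^4 + 3.18*u^3 + 5.15*u^2 + 2.33*u - 3.02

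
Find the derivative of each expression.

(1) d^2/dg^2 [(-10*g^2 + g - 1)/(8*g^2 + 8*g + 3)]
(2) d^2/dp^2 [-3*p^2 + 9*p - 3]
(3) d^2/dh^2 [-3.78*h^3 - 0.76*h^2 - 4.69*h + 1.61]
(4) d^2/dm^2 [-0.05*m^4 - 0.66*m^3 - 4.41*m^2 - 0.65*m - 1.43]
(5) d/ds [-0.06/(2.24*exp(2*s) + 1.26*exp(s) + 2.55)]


(1) = 44*(32*g^3 + 24*g^2 - 12*g - 7)/(512*g^6 + 1536*g^5 + 2112*g^4 + 1664*g^3 + 792*g^2 + 216*g + 27)
(2) = -6
(3) = -22.68*h - 1.52
(4) = -0.6*m^2 - 3.96*m - 8.82
(5) = (0.2688*exp(s) + 0.0756)*exp(s)/(2.24*exp(2*s) + 1.26*exp(s) + 2.55)^2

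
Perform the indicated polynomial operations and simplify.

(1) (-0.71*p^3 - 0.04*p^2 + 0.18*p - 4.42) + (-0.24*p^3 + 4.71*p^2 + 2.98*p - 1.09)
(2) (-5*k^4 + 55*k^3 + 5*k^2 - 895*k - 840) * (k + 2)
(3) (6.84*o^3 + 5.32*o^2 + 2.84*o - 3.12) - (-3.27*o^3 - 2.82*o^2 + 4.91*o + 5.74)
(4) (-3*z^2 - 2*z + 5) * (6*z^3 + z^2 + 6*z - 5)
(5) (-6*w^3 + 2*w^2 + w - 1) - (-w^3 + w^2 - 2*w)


(1) = -0.95*p^3 + 4.67*p^2 + 3.16*p - 5.51
(2) = -5*k^5 + 45*k^4 + 115*k^3 - 885*k^2 - 2630*k - 1680
(3) = 10.11*o^3 + 8.14*o^2 - 2.07*o - 8.86
(4) = -18*z^5 - 15*z^4 + 10*z^3 + 8*z^2 + 40*z - 25
(5) = -5*w^3 + w^2 + 3*w - 1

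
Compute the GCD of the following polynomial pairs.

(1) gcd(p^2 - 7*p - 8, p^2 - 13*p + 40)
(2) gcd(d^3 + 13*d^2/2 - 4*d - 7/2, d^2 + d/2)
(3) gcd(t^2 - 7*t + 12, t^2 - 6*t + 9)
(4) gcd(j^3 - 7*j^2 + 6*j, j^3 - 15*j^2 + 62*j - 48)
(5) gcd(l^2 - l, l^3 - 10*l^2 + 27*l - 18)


(1) = p - 8
(2) = d + 1/2
(3) = t - 3
(4) = j^2 - 7*j + 6
(5) = gcd(l*(l - 1), (l - 6)*(l - 3)*(l - 1)) = l - 1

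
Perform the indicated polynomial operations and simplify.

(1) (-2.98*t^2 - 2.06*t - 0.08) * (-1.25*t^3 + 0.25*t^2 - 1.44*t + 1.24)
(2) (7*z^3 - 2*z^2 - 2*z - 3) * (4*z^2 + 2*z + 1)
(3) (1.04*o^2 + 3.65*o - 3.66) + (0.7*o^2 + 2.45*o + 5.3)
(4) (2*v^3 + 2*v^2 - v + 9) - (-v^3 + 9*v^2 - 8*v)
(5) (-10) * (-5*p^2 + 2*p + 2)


(1) = 3.725*t^5 + 1.83*t^4 + 3.8762*t^3 - 0.7488*t^2 - 2.4392*t - 0.0992
(2) = 28*z^5 + 6*z^4 - 5*z^3 - 18*z^2 - 8*z - 3
(3) = 1.74*o^2 + 6.1*o + 1.64
(4) = 3*v^3 - 7*v^2 + 7*v + 9
(5) = 50*p^2 - 20*p - 20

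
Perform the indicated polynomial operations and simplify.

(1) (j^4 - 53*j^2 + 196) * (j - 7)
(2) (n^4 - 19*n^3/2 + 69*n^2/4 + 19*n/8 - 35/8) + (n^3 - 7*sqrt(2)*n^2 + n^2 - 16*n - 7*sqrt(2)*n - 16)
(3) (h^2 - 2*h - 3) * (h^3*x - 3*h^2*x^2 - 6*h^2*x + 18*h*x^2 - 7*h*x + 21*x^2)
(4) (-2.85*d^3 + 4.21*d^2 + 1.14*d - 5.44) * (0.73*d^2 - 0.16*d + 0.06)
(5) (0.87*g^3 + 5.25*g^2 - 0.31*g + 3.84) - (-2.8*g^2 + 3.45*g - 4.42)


(1) = j^5 - 7*j^4 - 53*j^3 + 371*j^2 + 196*j - 1372
(2) = n^4 - 17*n^3/2 - 7*sqrt(2)*n^2 + 73*n^2/4 - 109*n/8 - 7*sqrt(2)*n - 163/8
(3) = h^5*x - 3*h^4*x^2 - 8*h^4*x + 24*h^3*x^2 + 2*h^3*x - 6*h^2*x^2 + 32*h^2*x - 96*h*x^2 + 21*h*x - 63*x^2
(4) = -2.0805*d^5 + 3.5293*d^4 - 0.0124*d^3 - 3.901*d^2 + 0.9388*d - 0.3264
(5) = 0.87*g^3 + 8.05*g^2 - 3.76*g + 8.26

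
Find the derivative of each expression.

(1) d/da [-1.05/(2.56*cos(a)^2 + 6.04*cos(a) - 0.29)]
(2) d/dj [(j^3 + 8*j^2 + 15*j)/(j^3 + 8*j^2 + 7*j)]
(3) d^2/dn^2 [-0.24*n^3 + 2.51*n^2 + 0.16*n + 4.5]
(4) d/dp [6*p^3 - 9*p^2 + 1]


(1) = -(5.376*cos(a) + 6.342)*sin(a)/(2.56*cos(a)^2 + 6.04*cos(a) - 0.29)^2
(2) = 16*(-j - 4)/(j^4 + 16*j^3 + 78*j^2 + 112*j + 49)
(3) = 5.02 - 1.44*n
(4) = 18*p*(p - 1)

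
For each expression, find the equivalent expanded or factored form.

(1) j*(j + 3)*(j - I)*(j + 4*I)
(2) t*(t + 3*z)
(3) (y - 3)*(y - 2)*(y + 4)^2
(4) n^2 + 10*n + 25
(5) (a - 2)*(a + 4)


(1) = j^4 + 3*j^3 + 3*I*j^3 + 4*j^2 + 9*I*j^2 + 12*j
(2) = t^2 + 3*t*z
(3) = y^4 + 3*y^3 - 18*y^2 - 32*y + 96
(4) = (n + 5)^2
(5) = a^2 + 2*a - 8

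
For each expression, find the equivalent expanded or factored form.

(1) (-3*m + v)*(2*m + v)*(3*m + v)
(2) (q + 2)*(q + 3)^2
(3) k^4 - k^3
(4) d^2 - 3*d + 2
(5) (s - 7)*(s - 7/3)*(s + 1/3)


(1) = -18*m^3 - 9*m^2*v + 2*m*v^2 + v^3
(2) = q^3 + 8*q^2 + 21*q + 18
(3) = k^3*(k - 1)
(4) = (d - 2)*(d - 1)
(5) = s^3 - 9*s^2 + 119*s/9 + 49/9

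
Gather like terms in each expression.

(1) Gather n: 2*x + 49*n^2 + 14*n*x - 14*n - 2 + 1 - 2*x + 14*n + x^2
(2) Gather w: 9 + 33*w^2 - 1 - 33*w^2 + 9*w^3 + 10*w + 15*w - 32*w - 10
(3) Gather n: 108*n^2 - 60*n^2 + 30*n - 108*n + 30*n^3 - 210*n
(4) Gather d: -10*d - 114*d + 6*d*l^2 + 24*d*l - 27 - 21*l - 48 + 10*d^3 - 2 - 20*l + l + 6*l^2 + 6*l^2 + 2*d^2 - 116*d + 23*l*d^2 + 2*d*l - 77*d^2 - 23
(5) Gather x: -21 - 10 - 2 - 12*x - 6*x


(1) = 49*n^2 + 14*n*x + x^2 - 1
(2) = 9*w^3 - 7*w - 2
(3) = 30*n^3 + 48*n^2 - 288*n
(4) = 10*d^3 + d^2*(23*l - 75) + d*(6*l^2 + 26*l - 240) + 12*l^2 - 40*l - 100
(5) = -18*x - 33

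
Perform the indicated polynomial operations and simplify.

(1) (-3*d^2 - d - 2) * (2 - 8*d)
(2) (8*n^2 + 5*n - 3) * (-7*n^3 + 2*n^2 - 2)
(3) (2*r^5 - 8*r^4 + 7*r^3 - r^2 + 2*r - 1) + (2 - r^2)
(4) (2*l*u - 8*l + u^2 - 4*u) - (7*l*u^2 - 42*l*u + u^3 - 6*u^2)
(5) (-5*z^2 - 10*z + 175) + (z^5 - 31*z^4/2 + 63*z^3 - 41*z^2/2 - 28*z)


(1) = 24*d^3 + 2*d^2 + 14*d - 4
(2) = -56*n^5 - 19*n^4 + 31*n^3 - 22*n^2 - 10*n + 6
(3) = 2*r^5 - 8*r^4 + 7*r^3 - 2*r^2 + 2*r + 1
(4) = -7*l*u^2 + 44*l*u - 8*l - u^3 + 7*u^2 - 4*u
(5) = z^5 - 31*z^4/2 + 63*z^3 - 51*z^2/2 - 38*z + 175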